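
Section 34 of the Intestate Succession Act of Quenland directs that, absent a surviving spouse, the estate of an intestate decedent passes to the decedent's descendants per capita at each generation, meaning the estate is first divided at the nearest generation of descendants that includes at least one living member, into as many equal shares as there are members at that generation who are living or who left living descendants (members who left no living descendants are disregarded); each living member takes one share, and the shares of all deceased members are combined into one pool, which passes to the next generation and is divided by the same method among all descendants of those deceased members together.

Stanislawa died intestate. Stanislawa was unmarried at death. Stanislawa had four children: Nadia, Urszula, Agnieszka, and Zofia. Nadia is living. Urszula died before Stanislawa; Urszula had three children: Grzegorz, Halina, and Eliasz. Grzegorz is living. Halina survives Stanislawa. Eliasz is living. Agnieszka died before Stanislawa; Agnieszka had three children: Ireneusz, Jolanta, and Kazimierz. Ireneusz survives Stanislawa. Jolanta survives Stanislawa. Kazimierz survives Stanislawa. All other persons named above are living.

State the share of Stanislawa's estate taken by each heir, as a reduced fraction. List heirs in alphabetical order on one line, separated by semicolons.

There is no surviving spouse, so the entire estate passes to Stanislawa's descendants per capita at each generation.
At generation 1 (Nadia, Urszula, Agnieszka, Zofia) there are 4 shares of (1)/4 = 1/4 each.
Living: Nadia and Zofia — each takes 1/4.
Deceased: Urszula and Agnieszka. Their combined 1/2 is pooled and carried to generation 2.
At generation 2 (Grzegorz, Halina, Eliasz, Ireneusz, Jolanta, Kazimierz) there are 6 shares of (1/2)/6 = 1/12 each.
Living: Grzegorz, Halina, Eliasz, Ireneusz, Jolanta, and Kazimierz — each takes 1/12.

Eliasz 1/12; Grzegorz 1/12; Halina 1/12; Ireneusz 1/12; Jolanta 1/12; Kazimierz 1/12; Nadia 1/4; Zofia 1/4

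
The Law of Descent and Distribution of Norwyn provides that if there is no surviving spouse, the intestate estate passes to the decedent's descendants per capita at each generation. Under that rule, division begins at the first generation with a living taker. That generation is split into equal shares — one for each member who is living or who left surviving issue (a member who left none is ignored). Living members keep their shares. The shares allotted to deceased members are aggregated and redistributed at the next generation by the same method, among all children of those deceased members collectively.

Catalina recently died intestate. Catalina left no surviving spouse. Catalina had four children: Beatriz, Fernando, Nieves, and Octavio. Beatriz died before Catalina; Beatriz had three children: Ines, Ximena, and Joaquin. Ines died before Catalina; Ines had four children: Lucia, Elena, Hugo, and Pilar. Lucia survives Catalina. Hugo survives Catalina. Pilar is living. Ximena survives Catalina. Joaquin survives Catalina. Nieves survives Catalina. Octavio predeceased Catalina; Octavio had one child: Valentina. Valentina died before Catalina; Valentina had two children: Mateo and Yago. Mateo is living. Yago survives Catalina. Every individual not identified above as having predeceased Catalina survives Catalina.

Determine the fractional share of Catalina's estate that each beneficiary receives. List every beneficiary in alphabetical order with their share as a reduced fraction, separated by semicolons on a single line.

Elena 1/24; Fernando 1/4; Hugo 1/24; Joaquin 1/8; Lucia 1/24; Mateo 1/24; Nieves 1/4; Pilar 1/24; Ximena 1/8; Yago 1/24

There is no surviving spouse, so the entire estate passes to Catalina's descendants per capita at each generation.
At generation 1 (Beatriz, Fernando, Nieves, Octavio) there are 4 shares of (1)/4 = 1/4 each.
Living: Fernando and Nieves — each takes 1/4.
Deceased: Beatriz and Octavio. Their combined 1/2 is pooled and carried to generation 2.
At generation 2 (Ines, Ximena, Joaquin, Valentina) there are 4 shares of (1/2)/4 = 1/8 each.
Living: Ximena and Joaquin — each takes 1/8.
Deceased: Ines and Valentina. Their combined 1/4 is pooled and carried to generation 3.
At generation 3 (Lucia, Elena, Hugo, Pilar, Mateo, Yago) there are 6 shares of (1/4)/6 = 1/24 each.
Living: Lucia, Elena, Hugo, Pilar, Mateo, and Yago — each takes 1/24.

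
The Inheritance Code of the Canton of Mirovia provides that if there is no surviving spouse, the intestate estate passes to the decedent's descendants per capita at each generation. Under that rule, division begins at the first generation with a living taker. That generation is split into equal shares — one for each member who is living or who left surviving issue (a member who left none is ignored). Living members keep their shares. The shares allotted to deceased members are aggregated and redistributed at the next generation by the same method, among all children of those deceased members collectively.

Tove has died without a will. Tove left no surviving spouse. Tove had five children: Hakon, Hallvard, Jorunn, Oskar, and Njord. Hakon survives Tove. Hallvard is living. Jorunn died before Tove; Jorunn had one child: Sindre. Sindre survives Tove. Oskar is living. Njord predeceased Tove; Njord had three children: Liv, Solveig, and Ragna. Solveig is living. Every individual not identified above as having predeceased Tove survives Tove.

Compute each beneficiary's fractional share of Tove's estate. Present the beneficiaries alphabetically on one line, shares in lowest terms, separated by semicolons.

Hakon 1/5; Hallvard 1/5; Liv 1/10; Oskar 1/5; Ragna 1/10; Sindre 1/10; Solveig 1/10

There is no surviving spouse, so the entire estate passes to Tove's descendants per capita at each generation.
At generation 1 (Hakon, Hallvard, Jorunn, Oskar, Njord) there are 5 shares of (1)/5 = 1/5 each.
Living: Hakon, Hallvard, and Oskar — each takes 1/5.
Deceased: Jorunn and Njord. Their combined 2/5 is pooled and carried to generation 2.
At generation 2 (Sindre, Liv, Solveig, Ragna) there are 4 shares of (2/5)/4 = 1/10 each.
Living: Sindre, Liv, Solveig, and Ragna — each takes 1/10.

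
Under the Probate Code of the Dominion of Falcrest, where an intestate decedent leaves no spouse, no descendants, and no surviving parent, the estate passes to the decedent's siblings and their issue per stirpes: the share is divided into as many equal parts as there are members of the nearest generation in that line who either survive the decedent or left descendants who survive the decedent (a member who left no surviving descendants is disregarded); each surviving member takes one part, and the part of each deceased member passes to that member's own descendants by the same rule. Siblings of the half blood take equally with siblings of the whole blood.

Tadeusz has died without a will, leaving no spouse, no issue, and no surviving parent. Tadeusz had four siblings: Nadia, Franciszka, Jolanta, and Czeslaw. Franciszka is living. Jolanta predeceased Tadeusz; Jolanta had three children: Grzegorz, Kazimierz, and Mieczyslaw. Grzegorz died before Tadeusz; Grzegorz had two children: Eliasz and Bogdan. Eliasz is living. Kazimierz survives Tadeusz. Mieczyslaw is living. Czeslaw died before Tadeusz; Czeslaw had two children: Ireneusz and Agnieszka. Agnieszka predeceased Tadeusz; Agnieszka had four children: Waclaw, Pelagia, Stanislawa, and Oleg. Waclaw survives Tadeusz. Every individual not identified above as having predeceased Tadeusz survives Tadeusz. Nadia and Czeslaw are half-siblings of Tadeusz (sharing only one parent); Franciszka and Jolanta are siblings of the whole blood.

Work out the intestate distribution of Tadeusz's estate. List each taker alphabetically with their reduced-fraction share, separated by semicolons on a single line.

Bogdan 1/24; Eliasz 1/24; Franciszka 1/4; Ireneusz 1/8; Kazimierz 1/12; Mieczyslaw 1/12; Nadia 1/4; Oleg 1/32; Pelagia 1/32; Stanislawa 1/32; Waclaw 1/32

No spouse, descendants, or parent survives, so the estate passes to Tadeusz's siblings per stirpes.
Half-blood and whole-blood siblings take equally under the stated rule.
The estate is divided into 4 equal shares of 1/4 among Nadia, Franciszka, Jolanta, Czeslaw.
Nadia is living and takes 1/4.
Franciszka is living and takes 1/4.
Jolanta predeceased; the 1/4 allotted to Jolanta's branch passes to Jolanta's issue by representation.
The 1/4 is divided into 3 equal shares of 1/12 among Grzegorz, Kazimierz, Mieczyslaw.
Grzegorz predeceased; the 1/12 allotted to Grzegorz's branch passes to Grzegorz's issue by representation.
The 1/12 is divided into 2 equal shares of 1/24 among Eliasz, Bogdan.
Eliasz is living and takes 1/24.
Bogdan is living and takes 1/24.
Kazimierz is living and takes 1/12.
Mieczyslaw is living and takes 1/12.
Czeslaw predeceased; the 1/4 allotted to Czeslaw's branch passes to Czeslaw's issue by representation.
The 1/4 is divided into 2 equal shares of 1/8 among Ireneusz, Agnieszka.
Ireneusz is living and takes 1/8.
Agnieszka predeceased; the 1/8 allotted to Agnieszka's branch passes to Agnieszka's issue by representation.
The 1/8 is divided into 4 equal shares of 1/32 among Waclaw, Pelagia, Stanislawa, Oleg.
Waclaw is living and takes 1/32.
Pelagia is living and takes 1/32.
Stanislawa is living and takes 1/32.
Oleg is living and takes 1/32.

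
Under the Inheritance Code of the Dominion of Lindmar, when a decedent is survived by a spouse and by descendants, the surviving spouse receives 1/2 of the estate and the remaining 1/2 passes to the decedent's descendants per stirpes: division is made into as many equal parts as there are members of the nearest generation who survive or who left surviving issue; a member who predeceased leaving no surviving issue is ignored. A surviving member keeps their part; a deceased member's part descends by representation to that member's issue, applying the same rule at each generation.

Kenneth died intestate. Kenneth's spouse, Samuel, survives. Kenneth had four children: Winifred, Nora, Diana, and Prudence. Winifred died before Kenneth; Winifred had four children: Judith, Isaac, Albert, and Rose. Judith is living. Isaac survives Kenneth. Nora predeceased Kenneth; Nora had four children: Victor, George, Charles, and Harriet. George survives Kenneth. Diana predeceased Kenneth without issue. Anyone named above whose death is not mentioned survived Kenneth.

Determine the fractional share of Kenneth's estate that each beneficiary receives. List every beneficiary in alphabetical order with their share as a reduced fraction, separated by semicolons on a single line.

Samuel, as surviving spouse, takes 1/2.
The remaining 1/2 passes to Kenneth's descendants per stirpes.
Diana left no surviving issue, so that branch lapses and is disregarded.
The 1/2 is divided into 3 equal shares of 1/6 among Winifred, Nora, Prudence.
Winifred predeceased; the 1/6 allotted to Winifred's branch passes to Winifred's issue by representation.
The 1/6 is divided into 4 equal shares of 1/24 among Judith, Isaac, Albert, Rose.
Judith is living and takes 1/24.
Isaac is living and takes 1/24.
Albert is living and takes 1/24.
Rose is living and takes 1/24.
Nora predeceased; the 1/6 allotted to Nora's branch passes to Nora's issue by representation.
The 1/6 is divided into 4 equal shares of 1/24 among Victor, George, Charles, Harriet.
Victor is living and takes 1/24.
George is living and takes 1/24.
Charles is living and takes 1/24.
Harriet is living and takes 1/24.
Prudence is living and takes 1/6.

Albert 1/24; Charles 1/24; George 1/24; Harriet 1/24; Isaac 1/24; Judith 1/24; Prudence 1/6; Rose 1/24; Samuel 1/2; Victor 1/24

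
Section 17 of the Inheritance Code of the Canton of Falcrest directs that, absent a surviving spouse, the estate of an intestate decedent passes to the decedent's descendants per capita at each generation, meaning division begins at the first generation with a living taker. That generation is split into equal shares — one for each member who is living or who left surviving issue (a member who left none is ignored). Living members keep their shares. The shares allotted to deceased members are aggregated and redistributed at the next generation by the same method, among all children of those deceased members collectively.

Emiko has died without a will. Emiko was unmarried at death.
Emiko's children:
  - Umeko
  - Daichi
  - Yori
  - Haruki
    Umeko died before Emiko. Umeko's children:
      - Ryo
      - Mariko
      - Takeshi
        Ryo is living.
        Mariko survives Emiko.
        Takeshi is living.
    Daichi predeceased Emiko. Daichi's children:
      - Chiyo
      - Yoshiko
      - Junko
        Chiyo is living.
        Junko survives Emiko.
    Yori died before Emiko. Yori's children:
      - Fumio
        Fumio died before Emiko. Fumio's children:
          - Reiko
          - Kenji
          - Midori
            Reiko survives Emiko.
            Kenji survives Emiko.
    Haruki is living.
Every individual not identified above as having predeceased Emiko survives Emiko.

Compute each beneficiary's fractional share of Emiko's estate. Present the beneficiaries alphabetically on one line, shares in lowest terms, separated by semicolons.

There is no surviving spouse, so the entire estate passes to Emiko's descendants per capita at each generation.
At generation 1 (Umeko, Daichi, Yori, Haruki) there are 4 shares of (1)/4 = 1/4 each.
Living: Haruki — each takes 1/4.
Deceased: Umeko, Daichi, and Yori. Their combined 3/4 is pooled and carried to generation 2.
At generation 2 (Ryo, Mariko, Takeshi, Chiyo, Yoshiko, Junko, Fumio) there are 7 shares of (3/4)/7 = 3/28 each.
Living: Ryo, Mariko, Takeshi, Chiyo, Yoshiko, and Junko — each takes 3/28.
Deceased: Fumio. That 3/28 share is carried to generation 3.
At generation 3 (Reiko, Kenji, Midori) there are 3 shares of (3/28)/3 = 1/28 each.
Living: Reiko, Kenji, and Midori — each takes 1/28.

Chiyo 3/28; Haruki 1/4; Junko 3/28; Kenji 1/28; Mariko 3/28; Midori 1/28; Reiko 1/28; Ryo 3/28; Takeshi 3/28; Yoshiko 3/28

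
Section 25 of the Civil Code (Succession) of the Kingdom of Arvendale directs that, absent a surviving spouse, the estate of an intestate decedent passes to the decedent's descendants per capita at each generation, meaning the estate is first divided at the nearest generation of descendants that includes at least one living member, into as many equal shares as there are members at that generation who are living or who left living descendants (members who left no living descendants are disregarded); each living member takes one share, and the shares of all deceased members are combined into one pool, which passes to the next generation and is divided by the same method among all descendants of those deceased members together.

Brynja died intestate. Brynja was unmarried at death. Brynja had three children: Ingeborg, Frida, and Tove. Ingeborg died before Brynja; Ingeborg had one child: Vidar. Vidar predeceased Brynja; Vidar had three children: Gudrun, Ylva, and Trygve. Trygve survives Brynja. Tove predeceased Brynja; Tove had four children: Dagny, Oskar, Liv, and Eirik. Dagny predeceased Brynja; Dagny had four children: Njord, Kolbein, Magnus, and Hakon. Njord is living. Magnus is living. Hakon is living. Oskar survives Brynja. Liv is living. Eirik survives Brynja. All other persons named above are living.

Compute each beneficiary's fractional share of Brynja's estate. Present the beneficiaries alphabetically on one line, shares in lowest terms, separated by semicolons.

Eirik 2/15; Frida 1/3; Gudrun 4/105; Hakon 4/105; Kolbein 4/105; Liv 2/15; Magnus 4/105; Njord 4/105; Oskar 2/15; Trygve 4/105; Ylva 4/105

There is no surviving spouse, so the entire estate passes to Brynja's descendants per capita at each generation.
At generation 1 (Ingeborg, Frida, Tove) there are 3 shares of (1)/3 = 1/3 each.
Living: Frida — each takes 1/3.
Deceased: Ingeborg and Tove. Their combined 2/3 is pooled and carried to generation 2.
At generation 2 (Vidar, Dagny, Oskar, Liv, Eirik) there are 5 shares of (2/3)/5 = 2/15 each.
Living: Oskar, Liv, and Eirik — each takes 2/15.
Deceased: Vidar and Dagny. Their combined 4/15 is pooled and carried to generation 3.
At generation 3 (Gudrun, Ylva, Trygve, Njord, Kolbein, Magnus, Hakon) there are 7 shares of (4/15)/7 = 4/105 each.
Living: Gudrun, Ylva, Trygve, Njord, Kolbein, Magnus, and Hakon — each takes 4/105.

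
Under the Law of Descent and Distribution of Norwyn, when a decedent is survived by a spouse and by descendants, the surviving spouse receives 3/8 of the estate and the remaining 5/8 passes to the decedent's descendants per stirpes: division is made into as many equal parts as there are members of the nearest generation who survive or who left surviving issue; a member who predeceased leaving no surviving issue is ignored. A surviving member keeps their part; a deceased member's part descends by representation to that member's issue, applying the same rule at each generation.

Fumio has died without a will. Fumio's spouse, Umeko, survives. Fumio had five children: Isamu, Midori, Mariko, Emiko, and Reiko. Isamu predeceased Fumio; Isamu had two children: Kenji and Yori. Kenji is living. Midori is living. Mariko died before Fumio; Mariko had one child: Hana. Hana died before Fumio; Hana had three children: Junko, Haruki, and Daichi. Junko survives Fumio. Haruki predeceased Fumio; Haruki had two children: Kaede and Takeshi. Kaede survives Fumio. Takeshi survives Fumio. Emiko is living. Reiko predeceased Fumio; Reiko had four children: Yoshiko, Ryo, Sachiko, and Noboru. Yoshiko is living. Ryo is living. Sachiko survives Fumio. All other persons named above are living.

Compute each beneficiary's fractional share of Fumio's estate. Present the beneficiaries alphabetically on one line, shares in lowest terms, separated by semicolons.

Umeko, as surviving spouse, takes 3/8.
The remaining 5/8 passes to Fumio's descendants per stirpes.
The 5/8 is divided into 5 equal shares of 1/8 among Isamu, Midori, Mariko, Emiko, Reiko.
Isamu predeceased; the 1/8 allotted to Isamu's branch passes to Isamu's issue by representation.
The 1/8 is divided into 2 equal shares of 1/16 among Kenji, Yori.
Kenji is living and takes 1/16.
Yori is living and takes 1/16.
Midori is living and takes 1/8.
Mariko predeceased; the 1/8 allotted to Mariko's branch passes to Mariko's issue by representation.
Hana's line is the sole branch at this level, so the full 1/8 passes to Hana's issue by representation.
The 1/8 is divided into 3 equal shares of 1/24 among Junko, Haruki, Daichi.
Junko is living and takes 1/24.
Haruki predeceased; the 1/24 allotted to Haruki's branch passes to Haruki's issue by representation.
The 1/24 is divided into 2 equal shares of 1/48 among Kaede, Takeshi.
Kaede is living and takes 1/48.
Takeshi is living and takes 1/48.
Daichi is living and takes 1/24.
Emiko is living and takes 1/8.
Reiko predeceased; the 1/8 allotted to Reiko's branch passes to Reiko's issue by representation.
The 1/8 is divided into 4 equal shares of 1/32 among Yoshiko, Ryo, Sachiko, Noboru.
Yoshiko is living and takes 1/32.
Ryo is living and takes 1/32.
Sachiko is living and takes 1/32.
Noboru is living and takes 1/32.

Daichi 1/24; Emiko 1/8; Junko 1/24; Kaede 1/48; Kenji 1/16; Midori 1/8; Noboru 1/32; Ryo 1/32; Sachiko 1/32; Takeshi 1/48; Umeko 3/8; Yori 1/16; Yoshiko 1/32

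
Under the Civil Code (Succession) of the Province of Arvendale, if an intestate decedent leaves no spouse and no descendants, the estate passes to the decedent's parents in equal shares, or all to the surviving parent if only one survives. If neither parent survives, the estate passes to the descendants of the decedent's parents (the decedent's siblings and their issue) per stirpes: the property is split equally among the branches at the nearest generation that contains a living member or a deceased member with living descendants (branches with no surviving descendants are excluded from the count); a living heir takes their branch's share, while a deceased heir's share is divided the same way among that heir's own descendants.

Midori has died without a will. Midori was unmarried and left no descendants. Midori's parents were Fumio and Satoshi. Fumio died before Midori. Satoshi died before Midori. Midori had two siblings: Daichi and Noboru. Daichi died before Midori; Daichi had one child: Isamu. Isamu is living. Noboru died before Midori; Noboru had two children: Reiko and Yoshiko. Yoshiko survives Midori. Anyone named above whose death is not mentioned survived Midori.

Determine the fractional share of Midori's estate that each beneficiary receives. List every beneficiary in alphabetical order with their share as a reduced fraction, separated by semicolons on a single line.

Isamu 1/2; Reiko 1/4; Yoshiko 1/4

Neither parent survives and there are no descendants, so the estate passes to Midori's siblings and their issue per stirpes.
The estate is divided into 2 equal shares of 1/2 among Daichi, Noboru.
Daichi predeceased; the 1/2 allotted to Daichi's branch passes to Daichi's issue by representation.
Isamu is the sole taker at this level and receives the full 1/2.
Noboru predeceased; the 1/2 allotted to Noboru's branch passes to Noboru's issue by representation.
The 1/2 is divided into 2 equal shares of 1/4 among Reiko, Yoshiko.
Reiko is living and takes 1/4.
Yoshiko is living and takes 1/4.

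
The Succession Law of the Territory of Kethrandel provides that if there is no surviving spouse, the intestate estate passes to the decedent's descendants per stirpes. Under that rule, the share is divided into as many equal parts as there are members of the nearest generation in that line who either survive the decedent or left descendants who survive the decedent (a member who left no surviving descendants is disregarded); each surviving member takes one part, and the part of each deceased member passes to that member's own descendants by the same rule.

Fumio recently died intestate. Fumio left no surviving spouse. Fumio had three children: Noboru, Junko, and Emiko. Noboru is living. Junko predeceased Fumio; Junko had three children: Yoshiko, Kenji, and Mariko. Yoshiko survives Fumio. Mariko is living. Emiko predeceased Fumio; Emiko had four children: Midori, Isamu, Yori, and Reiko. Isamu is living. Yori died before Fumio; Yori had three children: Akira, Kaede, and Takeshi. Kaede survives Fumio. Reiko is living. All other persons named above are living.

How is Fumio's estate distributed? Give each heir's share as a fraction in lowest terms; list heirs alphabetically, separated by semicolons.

Akira 1/36; Isamu 1/12; Kaede 1/36; Kenji 1/9; Mariko 1/9; Midori 1/12; Noboru 1/3; Reiko 1/12; Takeshi 1/36; Yoshiko 1/9

There is no surviving spouse, so the entire estate passes to Fumio's descendants per stirpes.
The estate is divided into 3 equal shares of 1/3 among Noboru, Junko, Emiko.
Noboru is living and takes 1/3.
Junko predeceased; the 1/3 allotted to Junko's branch passes to Junko's issue by representation.
The 1/3 is divided into 3 equal shares of 1/9 among Yoshiko, Kenji, Mariko.
Yoshiko is living and takes 1/9.
Kenji is living and takes 1/9.
Mariko is living and takes 1/9.
Emiko predeceased; the 1/3 allotted to Emiko's branch passes to Emiko's issue by representation.
The 1/3 is divided into 4 equal shares of 1/12 among Midori, Isamu, Yori, Reiko.
Midori is living and takes 1/12.
Isamu is living and takes 1/12.
Yori predeceased; the 1/12 allotted to Yori's branch passes to Yori's issue by representation.
The 1/12 is divided into 3 equal shares of 1/36 among Akira, Kaede, Takeshi.
Akira is living and takes 1/36.
Kaede is living and takes 1/36.
Takeshi is living and takes 1/36.
Reiko is living and takes 1/12.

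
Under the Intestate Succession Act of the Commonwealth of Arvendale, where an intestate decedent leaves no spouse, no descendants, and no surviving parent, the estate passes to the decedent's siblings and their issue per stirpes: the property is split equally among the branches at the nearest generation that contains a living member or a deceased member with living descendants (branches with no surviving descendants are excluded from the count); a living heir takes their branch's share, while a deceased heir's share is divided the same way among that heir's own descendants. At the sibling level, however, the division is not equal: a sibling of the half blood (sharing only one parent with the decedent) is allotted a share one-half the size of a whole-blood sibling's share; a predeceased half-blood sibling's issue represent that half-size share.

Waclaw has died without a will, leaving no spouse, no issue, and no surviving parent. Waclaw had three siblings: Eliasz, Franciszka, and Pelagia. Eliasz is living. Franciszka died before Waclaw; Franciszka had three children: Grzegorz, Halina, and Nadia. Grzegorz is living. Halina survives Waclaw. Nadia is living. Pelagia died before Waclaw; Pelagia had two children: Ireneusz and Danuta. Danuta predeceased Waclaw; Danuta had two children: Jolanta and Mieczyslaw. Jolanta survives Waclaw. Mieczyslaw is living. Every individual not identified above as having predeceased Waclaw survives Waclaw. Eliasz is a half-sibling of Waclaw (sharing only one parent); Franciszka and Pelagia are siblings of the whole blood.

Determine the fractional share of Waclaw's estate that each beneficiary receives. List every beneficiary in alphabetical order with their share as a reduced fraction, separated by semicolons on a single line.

No spouse, descendants, or parent survives, so the estate passes to Waclaw's siblings per stirpes.
Half-blood siblings count for one-half the weight of whole-blood siblings at the initial division.
Dividing 1 in proportion to weights (total weight 5/2): Eliasz (weight 1/2) → 1/5; Franciszka (weight 1) → 2/5; Pelagia (weight 1) → 2/5.
Eliasz is living and takes 1/5.
Franciszka predeceased; the 2/5 allotted to Franciszka's branch passes to Franciszka's issue by representation.
The 2/5 is divided into 3 equal shares of 2/15 among Grzegorz, Halina, Nadia.
Grzegorz is living and takes 2/15.
Halina is living and takes 2/15.
Nadia is living and takes 2/15.
Pelagia predeceased; the 2/5 allotted to Pelagia's branch passes to Pelagia's issue by representation.
The 2/5 is divided into 2 equal shares of 1/5 among Ireneusz, Danuta.
Ireneusz is living and takes 1/5.
Danuta predeceased; the 1/5 allotted to Danuta's branch passes to Danuta's issue by representation.
The 1/5 is divided into 2 equal shares of 1/10 among Jolanta, Mieczyslaw.
Jolanta is living and takes 1/10.
Mieczyslaw is living and takes 1/10.

Eliasz 1/5; Grzegorz 2/15; Halina 2/15; Ireneusz 1/5; Jolanta 1/10; Mieczyslaw 1/10; Nadia 2/15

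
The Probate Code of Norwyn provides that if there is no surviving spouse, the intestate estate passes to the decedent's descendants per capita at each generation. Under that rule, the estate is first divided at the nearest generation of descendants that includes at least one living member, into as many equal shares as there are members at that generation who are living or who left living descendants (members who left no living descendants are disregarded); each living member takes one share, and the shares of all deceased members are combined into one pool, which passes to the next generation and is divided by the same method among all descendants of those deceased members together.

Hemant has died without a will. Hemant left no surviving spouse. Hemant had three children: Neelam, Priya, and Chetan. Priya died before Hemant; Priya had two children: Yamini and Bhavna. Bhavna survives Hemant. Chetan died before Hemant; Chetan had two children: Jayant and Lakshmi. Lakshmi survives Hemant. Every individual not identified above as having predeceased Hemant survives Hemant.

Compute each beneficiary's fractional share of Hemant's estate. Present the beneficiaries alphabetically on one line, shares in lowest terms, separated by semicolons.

Bhavna 1/6; Jayant 1/6; Lakshmi 1/6; Neelam 1/3; Yamini 1/6

There is no surviving spouse, so the entire estate passes to Hemant's descendants per capita at each generation.
At generation 1 (Neelam, Priya, Chetan) there are 3 shares of (1)/3 = 1/3 each.
Living: Neelam — each takes 1/3.
Deceased: Priya and Chetan. Their combined 2/3 is pooled and carried to generation 2.
At generation 2 (Yamini, Bhavna, Jayant, Lakshmi) there are 4 shares of (2/3)/4 = 1/6 each.
Living: Yamini, Bhavna, Jayant, and Lakshmi — each takes 1/6.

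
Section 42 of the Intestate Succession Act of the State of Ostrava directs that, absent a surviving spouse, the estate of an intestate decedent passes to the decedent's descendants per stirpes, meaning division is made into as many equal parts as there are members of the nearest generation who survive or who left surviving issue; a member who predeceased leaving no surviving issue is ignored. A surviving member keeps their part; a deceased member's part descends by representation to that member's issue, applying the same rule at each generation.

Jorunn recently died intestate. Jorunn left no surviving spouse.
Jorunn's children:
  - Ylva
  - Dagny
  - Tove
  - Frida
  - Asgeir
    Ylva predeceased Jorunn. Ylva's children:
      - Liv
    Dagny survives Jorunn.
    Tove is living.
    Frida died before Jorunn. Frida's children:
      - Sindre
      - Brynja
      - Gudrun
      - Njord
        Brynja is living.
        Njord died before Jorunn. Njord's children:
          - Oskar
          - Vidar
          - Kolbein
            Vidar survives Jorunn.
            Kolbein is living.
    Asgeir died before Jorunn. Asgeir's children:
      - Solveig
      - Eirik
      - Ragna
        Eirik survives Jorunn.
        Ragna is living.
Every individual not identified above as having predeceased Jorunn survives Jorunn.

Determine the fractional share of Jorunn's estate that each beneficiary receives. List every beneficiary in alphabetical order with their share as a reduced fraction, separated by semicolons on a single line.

There is no surviving spouse, so the entire estate passes to Jorunn's descendants per stirpes.
The estate is divided into 5 equal shares of 1/5 among Ylva, Dagny, Tove, Frida, Asgeir.
Ylva predeceased; the 1/5 allotted to Ylva's branch passes to Ylva's issue by representation.
Liv is the sole taker at this level and receives the full 1/5.
Dagny is living and takes 1/5.
Tove is living and takes 1/5.
Frida predeceased; the 1/5 allotted to Frida's branch passes to Frida's issue by representation.
The 1/5 is divided into 4 equal shares of 1/20 among Sindre, Brynja, Gudrun, Njord.
Sindre is living and takes 1/20.
Brynja is living and takes 1/20.
Gudrun is living and takes 1/20.
Njord predeceased; the 1/20 allotted to Njord's branch passes to Njord's issue by representation.
The 1/20 is divided into 3 equal shares of 1/60 among Oskar, Vidar, Kolbein.
Oskar is living and takes 1/60.
Vidar is living and takes 1/60.
Kolbein is living and takes 1/60.
Asgeir predeceased; the 1/5 allotted to Asgeir's branch passes to Asgeir's issue by representation.
The 1/5 is divided into 3 equal shares of 1/15 among Solveig, Eirik, Ragna.
Solveig is living and takes 1/15.
Eirik is living and takes 1/15.
Ragna is living and takes 1/15.

Brynja 1/20; Dagny 1/5; Eirik 1/15; Gudrun 1/20; Kolbein 1/60; Liv 1/5; Oskar 1/60; Ragna 1/15; Sindre 1/20; Solveig 1/15; Tove 1/5; Vidar 1/60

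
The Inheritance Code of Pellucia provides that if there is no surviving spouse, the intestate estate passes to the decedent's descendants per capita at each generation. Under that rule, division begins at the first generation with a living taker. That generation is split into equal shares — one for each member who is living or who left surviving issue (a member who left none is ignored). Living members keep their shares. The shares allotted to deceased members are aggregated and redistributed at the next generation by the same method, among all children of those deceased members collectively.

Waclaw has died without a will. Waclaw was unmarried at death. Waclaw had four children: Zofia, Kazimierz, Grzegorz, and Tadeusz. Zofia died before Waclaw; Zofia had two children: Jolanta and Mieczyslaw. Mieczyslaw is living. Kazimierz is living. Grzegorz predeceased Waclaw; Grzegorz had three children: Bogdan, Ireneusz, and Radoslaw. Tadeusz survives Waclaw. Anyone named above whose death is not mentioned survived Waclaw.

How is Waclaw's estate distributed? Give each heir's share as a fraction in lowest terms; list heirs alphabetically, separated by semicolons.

There is no surviving spouse, so the entire estate passes to Waclaw's descendants per capita at each generation.
At generation 1 (Zofia, Kazimierz, Grzegorz, Tadeusz) there are 4 shares of (1)/4 = 1/4 each.
Living: Kazimierz and Tadeusz — each takes 1/4.
Deceased: Zofia and Grzegorz. Their combined 1/2 is pooled and carried to generation 2.
At generation 2 (Jolanta, Mieczyslaw, Bogdan, Ireneusz, Radoslaw) there are 5 shares of (1/2)/5 = 1/10 each.
Living: Jolanta, Mieczyslaw, Bogdan, Ireneusz, and Radoslaw — each takes 1/10.

Bogdan 1/10; Ireneusz 1/10; Jolanta 1/10; Kazimierz 1/4; Mieczyslaw 1/10; Radoslaw 1/10; Tadeusz 1/4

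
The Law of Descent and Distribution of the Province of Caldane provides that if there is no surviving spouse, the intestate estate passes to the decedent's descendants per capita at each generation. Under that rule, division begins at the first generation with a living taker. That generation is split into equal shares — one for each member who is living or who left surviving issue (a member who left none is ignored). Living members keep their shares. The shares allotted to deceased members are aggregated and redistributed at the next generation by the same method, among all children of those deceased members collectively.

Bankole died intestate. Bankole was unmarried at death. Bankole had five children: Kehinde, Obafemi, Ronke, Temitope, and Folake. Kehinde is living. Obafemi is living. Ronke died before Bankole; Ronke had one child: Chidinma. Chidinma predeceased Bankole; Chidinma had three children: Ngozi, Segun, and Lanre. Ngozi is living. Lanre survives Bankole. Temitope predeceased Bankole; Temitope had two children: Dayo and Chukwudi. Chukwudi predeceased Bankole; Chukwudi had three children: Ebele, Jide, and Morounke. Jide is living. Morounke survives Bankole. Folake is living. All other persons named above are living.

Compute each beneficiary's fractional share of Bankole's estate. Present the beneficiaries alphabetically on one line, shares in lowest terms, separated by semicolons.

Dayo 2/15; Ebele 2/45; Folake 1/5; Jide 2/45; Kehinde 1/5; Lanre 2/45; Morounke 2/45; Ngozi 2/45; Obafemi 1/5; Segun 2/45

There is no surviving spouse, so the entire estate passes to Bankole's descendants per capita at each generation.
At generation 1 (Kehinde, Obafemi, Ronke, Temitope, Folake) there are 5 shares of (1)/5 = 1/5 each.
Living: Kehinde, Obafemi, and Folake — each takes 1/5.
Deceased: Ronke and Temitope. Their combined 2/5 is pooled and carried to generation 2.
At generation 2 (Chidinma, Dayo, Chukwudi) there are 3 shares of (2/5)/3 = 2/15 each.
Living: Dayo — each takes 2/15.
Deceased: Chidinma and Chukwudi. Their combined 4/15 is pooled and carried to generation 3.
At generation 3 (Ngozi, Segun, Lanre, Ebele, Jide, Morounke) there are 6 shares of (4/15)/6 = 2/45 each.
Living: Ngozi, Segun, Lanre, Ebele, Jide, and Morounke — each takes 2/45.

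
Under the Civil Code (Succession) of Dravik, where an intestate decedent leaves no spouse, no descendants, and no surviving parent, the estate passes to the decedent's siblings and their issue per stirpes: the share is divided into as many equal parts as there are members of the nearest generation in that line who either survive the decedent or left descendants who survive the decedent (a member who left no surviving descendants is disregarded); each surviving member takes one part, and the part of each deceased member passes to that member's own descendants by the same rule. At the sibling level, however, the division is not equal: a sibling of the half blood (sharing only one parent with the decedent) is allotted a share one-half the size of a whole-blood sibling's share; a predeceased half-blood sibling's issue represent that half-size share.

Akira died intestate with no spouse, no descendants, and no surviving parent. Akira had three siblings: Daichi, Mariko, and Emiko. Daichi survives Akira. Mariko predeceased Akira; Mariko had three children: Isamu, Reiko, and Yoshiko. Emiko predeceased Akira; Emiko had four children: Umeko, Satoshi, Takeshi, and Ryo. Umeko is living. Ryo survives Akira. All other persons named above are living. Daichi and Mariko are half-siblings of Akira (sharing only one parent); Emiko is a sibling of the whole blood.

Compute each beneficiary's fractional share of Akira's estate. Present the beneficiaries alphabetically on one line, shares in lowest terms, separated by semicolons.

No spouse, descendants, or parent survives, so the estate passes to Akira's siblings per stirpes.
Half-blood siblings count for one-half the weight of whole-blood siblings at the initial division.
Dividing 1 in proportion to weights (total weight 2): Daichi (weight 1/2) → 1/4; Mariko (weight 1/2) → 1/4; Emiko (weight 1) → 1/2.
Daichi is living and takes 1/4.
Mariko predeceased; the 1/4 allotted to Mariko's branch passes to Mariko's issue by representation.
The 1/4 is divided into 3 equal shares of 1/12 among Isamu, Reiko, Yoshiko.
Isamu is living and takes 1/12.
Reiko is living and takes 1/12.
Yoshiko is living and takes 1/12.
Emiko predeceased; the 1/2 allotted to Emiko's branch passes to Emiko's issue by representation.
The 1/2 is divided into 4 equal shares of 1/8 among Umeko, Satoshi, Takeshi, Ryo.
Umeko is living and takes 1/8.
Satoshi is living and takes 1/8.
Takeshi is living and takes 1/8.
Ryo is living and takes 1/8.

Daichi 1/4; Isamu 1/12; Reiko 1/12; Ryo 1/8; Satoshi 1/8; Takeshi 1/8; Umeko 1/8; Yoshiko 1/12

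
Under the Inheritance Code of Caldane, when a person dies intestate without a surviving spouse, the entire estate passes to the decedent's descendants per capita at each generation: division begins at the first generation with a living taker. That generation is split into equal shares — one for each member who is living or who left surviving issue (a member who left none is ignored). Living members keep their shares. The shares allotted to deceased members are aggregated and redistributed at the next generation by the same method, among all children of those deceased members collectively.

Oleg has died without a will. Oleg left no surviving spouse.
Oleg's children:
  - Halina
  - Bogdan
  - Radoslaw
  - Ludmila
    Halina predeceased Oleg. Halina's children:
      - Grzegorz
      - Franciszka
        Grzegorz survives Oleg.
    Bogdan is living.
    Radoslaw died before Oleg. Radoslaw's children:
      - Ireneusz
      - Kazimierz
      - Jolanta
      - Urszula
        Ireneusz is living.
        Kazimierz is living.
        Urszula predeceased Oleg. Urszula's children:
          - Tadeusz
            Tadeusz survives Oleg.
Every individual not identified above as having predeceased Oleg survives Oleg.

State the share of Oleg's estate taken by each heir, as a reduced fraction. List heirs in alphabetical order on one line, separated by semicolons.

There is no surviving spouse, so the entire estate passes to Oleg's descendants per capita at each generation.
At generation 1 (Halina, Bogdan, Radoslaw, Ludmila) there are 4 shares of (1)/4 = 1/4 each.
Living: Bogdan and Ludmila — each takes 1/4.
Deceased: Halina and Radoslaw. Their combined 1/2 is pooled and carried to generation 2.
At generation 2 (Grzegorz, Franciszka, Ireneusz, Kazimierz, Jolanta, Urszula) there are 6 shares of (1/2)/6 = 1/12 each.
Living: Grzegorz, Franciszka, Ireneusz, Kazimierz, and Jolanta — each takes 1/12.
Deceased: Urszula. That 1/12 share is carried to generation 3.
At generation 3 (Tadeusz) there are 1 shares of (1/12)/1 = 1/12 each.
Living: Tadeusz — each takes 1/12.

Bogdan 1/4; Franciszka 1/12; Grzegorz 1/12; Ireneusz 1/12; Jolanta 1/12; Kazimierz 1/12; Ludmila 1/4; Tadeusz 1/12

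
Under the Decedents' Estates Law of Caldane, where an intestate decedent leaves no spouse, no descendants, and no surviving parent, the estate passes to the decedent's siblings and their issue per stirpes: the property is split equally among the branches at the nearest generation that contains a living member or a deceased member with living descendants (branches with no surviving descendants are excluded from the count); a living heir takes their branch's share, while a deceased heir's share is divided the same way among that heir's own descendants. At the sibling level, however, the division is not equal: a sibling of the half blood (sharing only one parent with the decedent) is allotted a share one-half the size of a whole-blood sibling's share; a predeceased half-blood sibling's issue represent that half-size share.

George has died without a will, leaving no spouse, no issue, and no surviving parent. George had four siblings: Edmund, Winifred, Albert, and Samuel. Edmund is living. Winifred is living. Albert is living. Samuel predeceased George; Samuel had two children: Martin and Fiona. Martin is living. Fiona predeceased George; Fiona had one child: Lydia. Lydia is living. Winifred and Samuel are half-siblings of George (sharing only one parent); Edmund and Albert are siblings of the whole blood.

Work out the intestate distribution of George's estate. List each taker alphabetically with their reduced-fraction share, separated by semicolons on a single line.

No spouse, descendants, or parent survives, so the estate passes to George's siblings per stirpes.
Half-blood siblings count for one-half the weight of whole-blood siblings at the initial division.
Dividing 1 in proportion to weights (total weight 3): Edmund (weight 1) → 1/3; Winifred (weight 1/2) → 1/6; Albert (weight 1) → 1/3; Samuel (weight 1/2) → 1/6.
Edmund is living and takes 1/3.
Winifred is living and takes 1/6.
Albert is living and takes 1/3.
Samuel predeceased; the 1/6 allotted to Samuel's branch passes to Samuel's issue by representation.
The 1/6 is divided into 2 equal shares of 1/12 among Martin, Fiona.
Martin is living and takes 1/12.
Fiona predeceased; the 1/12 allotted to Fiona's branch passes to Fiona's issue by representation.
Lydia is the sole taker at this level and receives the full 1/12.

Albert 1/3; Edmund 1/3; Lydia 1/12; Martin 1/12; Winifred 1/6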